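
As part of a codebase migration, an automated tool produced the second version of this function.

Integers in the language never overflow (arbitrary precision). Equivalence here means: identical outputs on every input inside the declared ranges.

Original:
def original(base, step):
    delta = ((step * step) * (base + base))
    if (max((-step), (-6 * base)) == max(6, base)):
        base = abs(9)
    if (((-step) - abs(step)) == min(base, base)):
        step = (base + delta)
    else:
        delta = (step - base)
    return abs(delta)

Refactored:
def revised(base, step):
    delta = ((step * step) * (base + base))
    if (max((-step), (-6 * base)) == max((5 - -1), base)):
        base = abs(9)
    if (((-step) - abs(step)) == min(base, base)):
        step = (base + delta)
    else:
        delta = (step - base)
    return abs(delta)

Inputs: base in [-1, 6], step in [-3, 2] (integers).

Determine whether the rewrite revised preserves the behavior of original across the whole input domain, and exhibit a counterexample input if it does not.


The two versions differ — the changes include constant usage differs; and arithmetic usage differs.
As a probe, take base=3, step=-1: original runs delta := 6 | (max((-step), (-6 * base)) == max(6, base)): false | (((-step) - abs(step)) == min(base, base)): false | delta := -4 | result 4; revised runs delta := 6 | (max((-step), (-6 * base)) == max((5 - -1), base)): false | (((-step) - abs(step)) == min(base, base)): false | delta := -4 | result 4; both end at 4.
An exhaustive pass over the 48 declared inputs shows identical outputs.
verdict: equivalent


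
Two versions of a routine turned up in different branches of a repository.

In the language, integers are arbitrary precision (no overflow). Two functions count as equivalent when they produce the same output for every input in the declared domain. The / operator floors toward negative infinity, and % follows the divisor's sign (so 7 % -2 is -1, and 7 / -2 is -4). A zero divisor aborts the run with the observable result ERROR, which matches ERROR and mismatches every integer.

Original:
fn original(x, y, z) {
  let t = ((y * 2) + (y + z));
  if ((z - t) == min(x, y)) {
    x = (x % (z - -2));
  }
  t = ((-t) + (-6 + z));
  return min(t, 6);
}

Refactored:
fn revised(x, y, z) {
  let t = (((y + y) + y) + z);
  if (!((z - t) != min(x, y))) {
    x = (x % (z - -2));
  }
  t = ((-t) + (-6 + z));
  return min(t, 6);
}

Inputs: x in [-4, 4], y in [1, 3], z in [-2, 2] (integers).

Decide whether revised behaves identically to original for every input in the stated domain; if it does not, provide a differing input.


The two are interchangeable: comparison usage differs, and boolean connective usage differs, and arithmetic usage differs, and constant usage differs, and every declared input agrees.
Tracing x=-3, y=3, z=-1: original: t = 8; ((z - t) == min(x, y)) -> false; t = -15; return -15 | revised: t = 8; (!((z - t) != min(x, y))) -> false; t = -15; return -15 — matching result -15.
Checked all 135 inputs in the declared domain: the outputs agree on every one.
verdict: equivalent


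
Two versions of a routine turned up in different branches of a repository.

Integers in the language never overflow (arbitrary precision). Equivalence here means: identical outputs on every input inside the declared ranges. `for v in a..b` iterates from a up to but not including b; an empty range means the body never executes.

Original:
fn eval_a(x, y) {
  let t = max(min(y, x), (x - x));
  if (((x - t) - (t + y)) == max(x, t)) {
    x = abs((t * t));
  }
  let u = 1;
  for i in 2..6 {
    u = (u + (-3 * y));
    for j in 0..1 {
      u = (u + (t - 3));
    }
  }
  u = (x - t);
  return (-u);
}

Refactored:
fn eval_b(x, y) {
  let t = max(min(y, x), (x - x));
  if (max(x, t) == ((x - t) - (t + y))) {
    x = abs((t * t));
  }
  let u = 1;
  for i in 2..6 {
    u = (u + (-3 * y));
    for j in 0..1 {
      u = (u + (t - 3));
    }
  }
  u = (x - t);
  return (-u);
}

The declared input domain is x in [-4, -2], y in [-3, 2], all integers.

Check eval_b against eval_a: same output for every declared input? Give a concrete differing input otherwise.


The two versions differ — the changes include same computation, different form.
As a probe, take x=-3, y=1: eval_a runs t := 0 | (((x - t) - (t + y)) == max(x, t)): false | u := 1 | iter i=2: | u := -2 | iter j=0: | u := -5 | iter i=3: | u := -8 | iter j=0: | u := -11 | iter i=4: | u := -14 | iter j=0: | u := -17 | iter i=5: | u := -20 | iter j=0: | u := -23 | u := -3 | result 3; eval_b runs t := 0 | (max(x, t) == ((x - t) - (t + y))): false | u := 1 | iter i=2: | u := -2 | iter j=0: | u := -5 | iter i=3: | u := -8 | iter j=0: | u := -11 | iter i=4: | u := -14 | iter j=0: | u := -17 | iter i=5: | u := -20 | iter j=0: | u := -23 | u := -3 | result 3; both end at 3.
An exhaustive pass over the 18 declared inputs shows identical outputs.
verdict: equivalent


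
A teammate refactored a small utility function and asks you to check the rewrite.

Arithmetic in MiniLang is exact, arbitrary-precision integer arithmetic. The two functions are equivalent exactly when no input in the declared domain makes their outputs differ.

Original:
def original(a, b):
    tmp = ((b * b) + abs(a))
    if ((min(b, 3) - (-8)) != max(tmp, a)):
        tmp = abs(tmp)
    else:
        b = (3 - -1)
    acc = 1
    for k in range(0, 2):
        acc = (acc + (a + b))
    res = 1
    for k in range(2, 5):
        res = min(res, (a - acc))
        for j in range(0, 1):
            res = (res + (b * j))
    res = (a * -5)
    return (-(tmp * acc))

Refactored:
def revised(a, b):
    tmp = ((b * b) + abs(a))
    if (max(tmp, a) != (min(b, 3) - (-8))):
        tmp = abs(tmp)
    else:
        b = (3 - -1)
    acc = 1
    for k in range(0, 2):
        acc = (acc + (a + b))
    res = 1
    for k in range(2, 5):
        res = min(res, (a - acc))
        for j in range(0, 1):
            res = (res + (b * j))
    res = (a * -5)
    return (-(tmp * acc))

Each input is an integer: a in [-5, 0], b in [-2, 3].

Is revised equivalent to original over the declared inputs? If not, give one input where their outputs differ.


The two versions differ — the changes include same computation, different form.
One worked example (a=0, b=-2) — original: tmp = 4; ((min(b, 3) - (-8)) != max(tmp, a)) -> true; tmp = 4; acc = 1; [k=0]; acc = -1; [k=1]; acc = -3; res = 1; [k=2]; res = 1; [j=0]; res = 1; [k=3]; res = 1; [j=0]; res = 1; [k=4]; res = 1; [j=0]; res = 1; res = 0; return 12; revised: tmp = 4; (max(tmp, a) != (min(b, 3) - (-8))) -> true; tmp = 4; acc = 1; [k=0]; acc = -1; [k=1]; acc = -3; res = 1; [k=2]; res = 1; [j=0]; res = 1; [k=3]; res = 1; [j=0]; res = 1; [k=4]; res = 1; [j=0]; res = 1; res = 0; return 12; agreement on 12.
Every one of the 36 inputs gives matching results.
verdict: equivalent


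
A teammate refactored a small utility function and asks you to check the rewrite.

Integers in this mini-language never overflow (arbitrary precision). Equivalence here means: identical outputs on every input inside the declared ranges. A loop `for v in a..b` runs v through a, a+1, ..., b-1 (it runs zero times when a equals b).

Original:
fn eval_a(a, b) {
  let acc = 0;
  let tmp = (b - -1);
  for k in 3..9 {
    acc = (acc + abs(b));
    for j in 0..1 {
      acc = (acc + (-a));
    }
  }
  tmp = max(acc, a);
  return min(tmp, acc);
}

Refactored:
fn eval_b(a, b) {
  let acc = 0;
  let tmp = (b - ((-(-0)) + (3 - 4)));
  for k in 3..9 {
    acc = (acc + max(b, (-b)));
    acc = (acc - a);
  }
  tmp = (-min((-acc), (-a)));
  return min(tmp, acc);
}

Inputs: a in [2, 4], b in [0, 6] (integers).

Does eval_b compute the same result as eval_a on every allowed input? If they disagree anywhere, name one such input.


Comparing the listings, the differences include: local variable names differ, and loop structure differs, and arithmetic usage differs, and statement counts differ, and min/max/abs usage differs, and constant usage differs.
Tracing a=3, b=3: eval_a: acc=0, then tmp=4, then (k=3), then acc=3, then (j=0), then acc=0, then (k=4), then acc=3, then (j=0), then acc=0, then (k=5), then acc=3, then (j=0), then acc=0, then (k=6), then acc=3, then (j=0), then acc=0, then (k=7), then acc=3, then (j=0), then acc=0, then (k=8), then acc=3, then (j=0), then acc=0, then tmp=3, then returns 0 | eval_b: acc=0, then tmp=4, then (k=3), then acc=3, then acc=0, then (k=4), then acc=3, then acc=0, then (k=5), then acc=3, then acc=0, then (k=6), then acc=3, then acc=0, then (k=7), then acc=3, then acc=0, then (k=8), then acc=3, then acc=0, then tmp=3, then returns 0 — matching result 0.
Sweeping the whole domain (21 inputs) finds no disagreement.
verdict: equivalent


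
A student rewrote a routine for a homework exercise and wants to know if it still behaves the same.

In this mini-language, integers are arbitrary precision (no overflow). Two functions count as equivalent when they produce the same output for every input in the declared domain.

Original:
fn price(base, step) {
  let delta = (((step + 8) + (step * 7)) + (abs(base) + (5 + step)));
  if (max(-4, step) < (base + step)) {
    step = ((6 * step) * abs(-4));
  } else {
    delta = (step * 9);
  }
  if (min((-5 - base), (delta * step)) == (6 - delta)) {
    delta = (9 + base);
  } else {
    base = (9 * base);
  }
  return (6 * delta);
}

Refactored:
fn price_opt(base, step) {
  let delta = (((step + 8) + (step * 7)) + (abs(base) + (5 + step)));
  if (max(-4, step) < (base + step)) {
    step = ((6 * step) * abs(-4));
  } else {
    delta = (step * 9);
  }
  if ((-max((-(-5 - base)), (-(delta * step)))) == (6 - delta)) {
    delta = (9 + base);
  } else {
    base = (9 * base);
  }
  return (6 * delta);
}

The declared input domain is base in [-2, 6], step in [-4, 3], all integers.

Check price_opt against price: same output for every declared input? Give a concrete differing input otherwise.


Differences: min/max/abs usage differs — yet all 72 inputs agree.
verdict: equivalent


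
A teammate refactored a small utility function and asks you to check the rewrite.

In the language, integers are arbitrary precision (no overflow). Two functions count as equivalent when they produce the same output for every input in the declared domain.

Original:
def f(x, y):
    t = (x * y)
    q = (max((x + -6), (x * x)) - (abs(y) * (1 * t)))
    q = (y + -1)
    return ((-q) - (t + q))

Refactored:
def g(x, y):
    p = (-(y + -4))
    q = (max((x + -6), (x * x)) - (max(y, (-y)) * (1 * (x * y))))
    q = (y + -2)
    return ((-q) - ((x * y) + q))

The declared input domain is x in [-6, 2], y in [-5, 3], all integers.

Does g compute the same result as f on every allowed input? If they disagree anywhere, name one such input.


Not equivalent: x=-6, y=-5 separates them (-18 vs -16).
f: t := 30 | q := -114 | q := -6 | result -18
g: p := 9 | q := -114 | q := -7 | result -16
verdict: not equivalent; witness: x=-6, y=-5


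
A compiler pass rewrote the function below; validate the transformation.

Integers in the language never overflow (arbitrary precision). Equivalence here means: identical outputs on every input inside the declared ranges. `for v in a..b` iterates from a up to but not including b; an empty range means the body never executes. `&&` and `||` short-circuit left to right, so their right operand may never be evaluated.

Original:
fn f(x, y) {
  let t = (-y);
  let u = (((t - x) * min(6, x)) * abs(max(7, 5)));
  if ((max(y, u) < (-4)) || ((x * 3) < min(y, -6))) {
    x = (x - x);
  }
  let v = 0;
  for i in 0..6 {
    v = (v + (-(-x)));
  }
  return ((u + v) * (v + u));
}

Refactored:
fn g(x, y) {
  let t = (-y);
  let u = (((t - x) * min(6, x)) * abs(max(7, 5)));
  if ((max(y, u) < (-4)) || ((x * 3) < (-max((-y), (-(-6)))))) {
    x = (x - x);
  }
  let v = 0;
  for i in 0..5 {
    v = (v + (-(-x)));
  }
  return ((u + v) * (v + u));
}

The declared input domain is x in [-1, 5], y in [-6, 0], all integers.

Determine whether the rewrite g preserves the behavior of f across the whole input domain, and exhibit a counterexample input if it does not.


Not equivalent: x=-1, y=-4 separates them (1681 vs 1600).
f: t = 4; u = -35; ((max(y, u) < (-4)) || ((x * 3) < min(y, -6))) -> false; v = 0; [i=0]; v = -1; [i=1]; v = -2; [i=2]; v = -3; [i=3]; v = -4; [i=4]; v = -5; [i=5]; v = -6; return 1681
g: t = 4; u = -35; ((max(y, u) < (-4)) || ((x * 3) < (-max((-y), (-(-6)))))) -> false; v = 0; [i=0]; v = -1; [i=1]; v = -2; [i=2]; v = -3; [i=3]; v = -4; [i=4]; v = -5; return 1600
verdict: not equivalent; witness: x=-1, y=-4


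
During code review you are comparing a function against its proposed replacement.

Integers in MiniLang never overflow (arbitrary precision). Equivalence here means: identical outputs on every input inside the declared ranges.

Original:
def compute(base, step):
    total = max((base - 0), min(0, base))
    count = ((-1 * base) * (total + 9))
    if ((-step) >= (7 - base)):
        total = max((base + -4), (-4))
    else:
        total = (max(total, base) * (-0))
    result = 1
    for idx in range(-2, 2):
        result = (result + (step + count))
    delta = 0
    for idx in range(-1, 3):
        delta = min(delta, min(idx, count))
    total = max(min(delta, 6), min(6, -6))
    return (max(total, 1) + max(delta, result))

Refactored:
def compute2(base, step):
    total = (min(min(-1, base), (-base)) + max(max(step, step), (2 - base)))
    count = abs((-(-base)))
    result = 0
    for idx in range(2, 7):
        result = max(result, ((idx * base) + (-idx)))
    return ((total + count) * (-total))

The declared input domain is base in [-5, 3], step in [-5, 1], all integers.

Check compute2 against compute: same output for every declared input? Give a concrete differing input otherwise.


Take base=-5, step=-5.
compute: total=-5, then count=20, then ((-step) >= (7 - base)) is false, then total=0, then result=1, then (idx=-2), then result=16, then (idx=-1), then result=31, then (idx=0), then result=46, then (idx=1), then result=61, then delta=0, then (idx=-1), then delta=-1, then (idx=0), then delta=-1, then (idx=1), then delta=-1, then (idx=2), then delta=-1, then total=-1, then returns 62
compute2: total=2, then count=5, then result=0, then (idx=2), then result=0, then (idx=3), then result=0, then (idx=4), then result=0, then (idx=5), then result=0, then (idx=6), then result=0, then returns -14
62 vs -14 — the two versions disagree here.
verdict: not equivalent; witness: base=-5, step=-5


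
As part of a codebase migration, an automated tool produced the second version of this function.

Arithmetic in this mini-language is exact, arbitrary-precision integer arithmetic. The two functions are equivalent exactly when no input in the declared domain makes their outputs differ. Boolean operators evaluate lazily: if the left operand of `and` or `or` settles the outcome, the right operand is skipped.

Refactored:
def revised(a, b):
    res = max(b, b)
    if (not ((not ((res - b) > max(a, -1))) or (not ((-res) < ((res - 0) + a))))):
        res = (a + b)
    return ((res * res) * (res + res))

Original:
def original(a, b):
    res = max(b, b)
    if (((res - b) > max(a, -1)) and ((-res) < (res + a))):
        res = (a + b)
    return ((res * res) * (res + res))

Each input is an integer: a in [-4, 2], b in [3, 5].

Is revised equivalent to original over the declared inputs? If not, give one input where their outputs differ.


Side by side, the visible changes include: boolean connective usage differs; and arithmetic usage differs; and constant usage differs.
One worked example (a=-3, b=5) — original: res = 5; (((res - b) > max(a, -1)) and ((-res) < (res + a))) -> true; res = 2; return 16; revised: res = 5; (not ((not ((res - b) > max(a, -1))) or (not ((-res) < ((res - 0) + a))))) -> true; res = 2; return 16; agreement on 16.
An exhaustive pass over the 21 declared inputs shows identical outputs.
verdict: equivalent


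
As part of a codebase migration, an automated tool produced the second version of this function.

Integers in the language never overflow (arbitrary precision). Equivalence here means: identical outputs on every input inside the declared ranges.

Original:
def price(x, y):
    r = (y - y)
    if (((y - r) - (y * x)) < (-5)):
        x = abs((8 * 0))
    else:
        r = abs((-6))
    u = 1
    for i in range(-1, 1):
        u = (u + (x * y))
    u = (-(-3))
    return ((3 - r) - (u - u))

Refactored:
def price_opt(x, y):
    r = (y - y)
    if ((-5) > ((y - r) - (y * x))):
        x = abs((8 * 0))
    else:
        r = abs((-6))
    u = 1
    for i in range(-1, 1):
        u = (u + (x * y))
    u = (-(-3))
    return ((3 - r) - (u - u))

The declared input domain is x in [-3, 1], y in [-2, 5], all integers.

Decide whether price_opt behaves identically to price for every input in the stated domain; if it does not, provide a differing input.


Differences: comparison usage differs — yet all 40 inputs agree.
verdict: equivalent


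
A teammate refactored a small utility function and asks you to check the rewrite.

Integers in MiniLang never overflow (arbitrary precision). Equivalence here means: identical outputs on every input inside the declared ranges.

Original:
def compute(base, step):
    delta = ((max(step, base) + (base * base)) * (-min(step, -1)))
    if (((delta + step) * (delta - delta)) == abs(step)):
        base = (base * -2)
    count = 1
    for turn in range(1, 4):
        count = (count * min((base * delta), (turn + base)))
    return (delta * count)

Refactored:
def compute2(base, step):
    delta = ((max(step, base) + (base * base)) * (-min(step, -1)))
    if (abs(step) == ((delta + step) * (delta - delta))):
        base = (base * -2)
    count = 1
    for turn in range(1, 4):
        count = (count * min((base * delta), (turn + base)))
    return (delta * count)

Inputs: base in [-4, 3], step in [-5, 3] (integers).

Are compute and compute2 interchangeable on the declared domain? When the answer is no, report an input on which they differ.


This is a faithful refactor — same computation, different form, but the computed results match everywhere.
Tracing base=-4, step=-3: compute: delta=39, then (((delta + step) * (delta - delta)) == abs(step)) is false, then count=1, then (turn=1), then count=-156, then (turn=2), then count=24336, then (turn=3), then count=-3796416, then returns -148060224 | compute2: delta=39, then (abs(step) == ((delta + step) * (delta - delta))) is false, then count=1, then (turn=1), then count=-156, then (turn=2), then count=24336, then (turn=3), then count=-3796416, then returns -148060224 — matching result -148060224.
An exhaustive pass over the 72 declared inputs shows identical outputs.
verdict: equivalent


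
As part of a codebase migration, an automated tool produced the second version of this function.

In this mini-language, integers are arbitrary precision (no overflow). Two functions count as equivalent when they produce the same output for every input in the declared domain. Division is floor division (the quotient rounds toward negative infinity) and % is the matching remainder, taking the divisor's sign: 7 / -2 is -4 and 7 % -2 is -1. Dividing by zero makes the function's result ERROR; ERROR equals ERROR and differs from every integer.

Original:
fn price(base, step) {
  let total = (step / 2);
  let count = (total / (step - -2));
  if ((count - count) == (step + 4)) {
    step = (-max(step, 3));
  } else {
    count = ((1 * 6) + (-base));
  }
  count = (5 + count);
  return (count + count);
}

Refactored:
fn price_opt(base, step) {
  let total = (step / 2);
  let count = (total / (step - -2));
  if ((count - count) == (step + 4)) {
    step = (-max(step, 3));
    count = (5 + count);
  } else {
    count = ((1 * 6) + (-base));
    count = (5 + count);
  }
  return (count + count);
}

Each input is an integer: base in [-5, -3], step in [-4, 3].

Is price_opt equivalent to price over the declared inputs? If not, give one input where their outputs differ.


Side by side, the visible changes include: arithmetic usage differs, plus constant usage differs, plus statement counts differ.
Spot check at base=-4, step=0 — price: total = 0; count = 0; ((count - count) == (step + 4)) -> false; count = 10; count = 15; return 30. price_opt: total = 0; count = 0; ((count - count) == (step + 4)) -> false; count = 10; count = 15; return 30. Both give 30.
Sweeping the whole domain (24 inputs) finds no disagreement.
verdict: equivalent


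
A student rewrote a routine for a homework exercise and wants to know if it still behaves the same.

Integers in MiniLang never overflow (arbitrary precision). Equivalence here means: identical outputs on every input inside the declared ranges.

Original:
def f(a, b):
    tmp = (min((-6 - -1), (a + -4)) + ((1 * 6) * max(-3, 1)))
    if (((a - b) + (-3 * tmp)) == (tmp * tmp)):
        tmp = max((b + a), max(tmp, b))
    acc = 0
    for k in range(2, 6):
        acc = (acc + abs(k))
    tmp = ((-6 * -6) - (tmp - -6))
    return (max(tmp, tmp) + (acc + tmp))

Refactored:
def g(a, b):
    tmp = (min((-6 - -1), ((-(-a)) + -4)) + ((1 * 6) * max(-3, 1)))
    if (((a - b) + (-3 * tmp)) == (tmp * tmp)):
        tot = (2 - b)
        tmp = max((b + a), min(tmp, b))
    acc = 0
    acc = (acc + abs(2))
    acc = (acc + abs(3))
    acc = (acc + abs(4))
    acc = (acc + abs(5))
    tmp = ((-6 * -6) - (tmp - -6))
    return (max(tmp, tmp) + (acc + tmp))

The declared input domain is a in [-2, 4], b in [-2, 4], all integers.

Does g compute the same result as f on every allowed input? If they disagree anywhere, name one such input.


At a=-2, b=-2: f gives 74, g gives 78.
verdict: not equivalent; witness: a=-2, b=-2


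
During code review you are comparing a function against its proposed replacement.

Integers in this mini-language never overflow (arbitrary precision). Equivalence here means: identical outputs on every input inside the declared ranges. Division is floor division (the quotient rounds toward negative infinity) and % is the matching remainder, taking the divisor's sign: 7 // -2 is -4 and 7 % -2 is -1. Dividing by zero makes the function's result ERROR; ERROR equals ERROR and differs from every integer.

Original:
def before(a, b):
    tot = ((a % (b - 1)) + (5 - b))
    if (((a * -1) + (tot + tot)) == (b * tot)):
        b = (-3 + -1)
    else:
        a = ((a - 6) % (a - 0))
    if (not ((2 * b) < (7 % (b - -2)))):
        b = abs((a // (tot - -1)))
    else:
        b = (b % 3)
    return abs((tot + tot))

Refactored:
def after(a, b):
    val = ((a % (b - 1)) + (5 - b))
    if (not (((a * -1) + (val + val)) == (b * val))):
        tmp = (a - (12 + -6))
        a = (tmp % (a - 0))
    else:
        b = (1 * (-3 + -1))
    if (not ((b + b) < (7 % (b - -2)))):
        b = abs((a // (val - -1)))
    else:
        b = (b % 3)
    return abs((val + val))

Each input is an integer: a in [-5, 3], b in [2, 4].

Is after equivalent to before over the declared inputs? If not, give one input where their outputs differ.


The two are interchangeable: boolean connective usage differs, and arithmetic usage differs, and statement counts differ, and local variable names differ, and constant usage differs, and every declared input agrees.
Tracing a=-4, b=3: before: tot=2, then (((a * -1) + (tot + tot)) == (b * tot)) is false, then a=-2, then (not ((2 * b) < (7 % (b - -2)))) is true, then b=1, then returns 4 | after: val=2, then (not (((a * -1) + (val + val)) == (b * val))) is true, then tmp=-10, then a=-2, then (not ((b + b) < (7 % (b - -2)))) is true, then b=1, then returns 4 — matching result 4.
Sweeping the whole domain (27 inputs) finds no disagreement.
verdict: equivalent


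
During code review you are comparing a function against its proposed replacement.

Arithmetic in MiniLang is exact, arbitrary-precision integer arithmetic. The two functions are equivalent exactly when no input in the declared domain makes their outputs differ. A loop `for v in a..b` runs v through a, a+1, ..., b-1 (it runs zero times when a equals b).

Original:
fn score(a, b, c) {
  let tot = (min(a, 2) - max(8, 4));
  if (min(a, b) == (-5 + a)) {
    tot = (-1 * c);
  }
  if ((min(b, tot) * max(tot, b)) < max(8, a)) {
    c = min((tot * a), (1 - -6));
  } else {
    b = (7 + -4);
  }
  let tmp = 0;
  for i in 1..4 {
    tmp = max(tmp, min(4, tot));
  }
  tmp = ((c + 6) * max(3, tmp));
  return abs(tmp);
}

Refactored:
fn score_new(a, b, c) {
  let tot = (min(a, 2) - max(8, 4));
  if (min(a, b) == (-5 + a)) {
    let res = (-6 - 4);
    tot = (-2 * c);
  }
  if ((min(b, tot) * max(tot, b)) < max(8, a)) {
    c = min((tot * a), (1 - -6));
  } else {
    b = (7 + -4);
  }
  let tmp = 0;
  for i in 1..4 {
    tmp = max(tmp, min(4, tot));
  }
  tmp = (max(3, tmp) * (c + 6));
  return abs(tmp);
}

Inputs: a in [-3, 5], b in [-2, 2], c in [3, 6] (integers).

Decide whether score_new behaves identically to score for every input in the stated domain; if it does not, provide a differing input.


Evaluate both at a=3, b=-2, c=3.
score: tot := -6 | (min(a, b) == (-5 + a)): true | tot := -3 | ((min(b, tot) * max(tot, b)) < max(8, a)): true | c := -9 | tmp := 0 | iter i=1: | tmp := 0 | iter i=2: | tmp := 0 | iter i=3: | tmp := 0 | tmp := -9 | result 9
score_new: tot := -6 | (min(a, b) == (-5 + a)): true | res := -10 | tot := -6 | ((min(b, tot) * max(tot, b)) < max(8, a)): false | b := 3 | tmp := 0 | iter i=1: | tmp := 0 | iter i=2: | tmp := 0 | iter i=3: | tmp := 0 | tmp := 27 | result 27
9 against 27: the behavior changed.
verdict: not equivalent; witness: a=3, b=-2, c=3


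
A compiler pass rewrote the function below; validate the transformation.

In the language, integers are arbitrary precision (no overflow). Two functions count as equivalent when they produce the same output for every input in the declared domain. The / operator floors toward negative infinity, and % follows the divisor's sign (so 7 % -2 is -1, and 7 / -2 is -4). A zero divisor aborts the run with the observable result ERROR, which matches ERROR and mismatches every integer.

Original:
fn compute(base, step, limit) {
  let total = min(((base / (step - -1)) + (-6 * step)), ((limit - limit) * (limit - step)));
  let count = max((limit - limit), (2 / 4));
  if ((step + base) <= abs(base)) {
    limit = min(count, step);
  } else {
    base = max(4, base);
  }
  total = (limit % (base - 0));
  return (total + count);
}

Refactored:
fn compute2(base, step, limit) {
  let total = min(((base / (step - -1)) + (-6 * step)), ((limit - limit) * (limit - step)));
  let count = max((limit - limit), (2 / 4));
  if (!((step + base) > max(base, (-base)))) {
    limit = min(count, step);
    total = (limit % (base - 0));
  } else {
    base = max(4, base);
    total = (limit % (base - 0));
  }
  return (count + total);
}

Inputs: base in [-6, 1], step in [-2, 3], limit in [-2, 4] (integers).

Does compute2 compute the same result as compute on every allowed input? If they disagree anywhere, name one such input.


The two versions differ — the changes include arithmetic usage differs; min/max/abs usage differs; constant usage differs; statement counts differ; boolean connective usage differs; comparison usage differs.
One worked example (base=1, step=1, limit=1) — compute: total=-6, then count=0, then ((step + base) <= abs(base)) is false, then base=4, then total=1, then returns 1; compute2: total=-6, then count=0, then (!((step + base) > max(base, (-base)))) is false, then base=4, then total=1, then returns 1; agreement on 1.
Checked all 336 inputs in the declared domain: the outputs agree on every one.
verdict: equivalent


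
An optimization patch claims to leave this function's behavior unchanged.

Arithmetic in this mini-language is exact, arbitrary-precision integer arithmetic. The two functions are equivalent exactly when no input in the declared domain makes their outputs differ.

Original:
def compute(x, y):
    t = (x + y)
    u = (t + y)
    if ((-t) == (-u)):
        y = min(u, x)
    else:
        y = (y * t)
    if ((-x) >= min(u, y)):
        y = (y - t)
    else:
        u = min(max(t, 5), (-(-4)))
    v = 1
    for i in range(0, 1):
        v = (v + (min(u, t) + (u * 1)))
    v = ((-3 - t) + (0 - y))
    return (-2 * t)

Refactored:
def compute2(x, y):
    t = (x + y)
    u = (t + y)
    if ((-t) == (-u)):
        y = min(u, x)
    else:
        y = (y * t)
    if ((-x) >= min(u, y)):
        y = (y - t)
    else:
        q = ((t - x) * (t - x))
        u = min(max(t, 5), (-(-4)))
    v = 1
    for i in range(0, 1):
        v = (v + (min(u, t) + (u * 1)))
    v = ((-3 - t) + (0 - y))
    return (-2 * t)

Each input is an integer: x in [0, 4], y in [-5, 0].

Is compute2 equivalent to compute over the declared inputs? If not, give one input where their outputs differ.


Reading the diff, among the changes: arithmetic usage differs, local variable names differ, statement counts differ.
Spot check at x=1, y=-2 — compute: t becomes -1; next u becomes -3; next ((-t) == (-u)) evaluates to false; next y becomes 2; next ((-x) >= min(u, y)) evaluates to true; next y becomes 3; next v becomes 1; next at i=0:; next v becomes -5; next v becomes -5; next final value 2. compute2: t becomes -1; next u becomes -3; next ((-t) == (-u)) evaluates to false; next y becomes 2; next ((-x) >= min(u, y)) evaluates to true; next y becomes 3; next v becomes 1; next at i=0:; next v becomes -5; next v becomes -5; next final value 2. Both give 2.
Across all 30 domain points the two functions coincide.
verdict: equivalent


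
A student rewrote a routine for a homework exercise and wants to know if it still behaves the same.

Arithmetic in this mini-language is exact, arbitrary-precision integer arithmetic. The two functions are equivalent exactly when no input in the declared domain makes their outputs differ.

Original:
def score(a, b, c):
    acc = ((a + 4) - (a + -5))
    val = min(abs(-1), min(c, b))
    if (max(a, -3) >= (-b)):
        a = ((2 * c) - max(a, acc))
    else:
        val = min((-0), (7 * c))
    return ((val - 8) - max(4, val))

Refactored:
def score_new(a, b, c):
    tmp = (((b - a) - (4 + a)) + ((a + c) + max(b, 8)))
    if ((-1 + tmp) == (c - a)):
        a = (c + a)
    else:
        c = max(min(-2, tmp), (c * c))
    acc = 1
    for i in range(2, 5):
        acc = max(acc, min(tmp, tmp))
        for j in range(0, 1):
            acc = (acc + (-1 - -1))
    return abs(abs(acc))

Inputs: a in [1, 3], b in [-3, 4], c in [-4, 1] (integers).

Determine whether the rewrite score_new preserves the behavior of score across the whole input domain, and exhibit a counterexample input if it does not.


At a=1, b=-3, c=-4: score gives -40, score_new gives 1.
verdict: not equivalent; witness: a=1, b=-3, c=-4


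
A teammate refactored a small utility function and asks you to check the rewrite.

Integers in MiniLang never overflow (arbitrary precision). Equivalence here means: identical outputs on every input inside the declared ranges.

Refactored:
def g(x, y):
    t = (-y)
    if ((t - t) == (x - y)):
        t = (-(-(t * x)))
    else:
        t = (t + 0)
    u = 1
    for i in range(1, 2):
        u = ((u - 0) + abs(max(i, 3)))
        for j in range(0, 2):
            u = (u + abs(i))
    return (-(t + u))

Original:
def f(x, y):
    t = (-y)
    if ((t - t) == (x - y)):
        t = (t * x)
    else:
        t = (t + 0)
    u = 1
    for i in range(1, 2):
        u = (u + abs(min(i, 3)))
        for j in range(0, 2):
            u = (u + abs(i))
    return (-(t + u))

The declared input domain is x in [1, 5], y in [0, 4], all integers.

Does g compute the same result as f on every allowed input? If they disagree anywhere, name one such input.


Run the pair on x=1, y=0.
f: t := 0 | ((t - t) == (x - y)): false | t := 0 | u := 1 | iter i=1: | u := 2 | iter j=0: | u := 3 | iter j=1: | u := 4 | result -4
g: t := 0 | ((t - t) == (x - y)): false | t := 0 | u := 1 | iter i=1: | u := 4 | iter j=0: | u := 5 | iter j=1: | u := 6 | result -6
-4 and -6 differ, so these are not the same function on this domain.
verdict: not equivalent; witness: x=1, y=0


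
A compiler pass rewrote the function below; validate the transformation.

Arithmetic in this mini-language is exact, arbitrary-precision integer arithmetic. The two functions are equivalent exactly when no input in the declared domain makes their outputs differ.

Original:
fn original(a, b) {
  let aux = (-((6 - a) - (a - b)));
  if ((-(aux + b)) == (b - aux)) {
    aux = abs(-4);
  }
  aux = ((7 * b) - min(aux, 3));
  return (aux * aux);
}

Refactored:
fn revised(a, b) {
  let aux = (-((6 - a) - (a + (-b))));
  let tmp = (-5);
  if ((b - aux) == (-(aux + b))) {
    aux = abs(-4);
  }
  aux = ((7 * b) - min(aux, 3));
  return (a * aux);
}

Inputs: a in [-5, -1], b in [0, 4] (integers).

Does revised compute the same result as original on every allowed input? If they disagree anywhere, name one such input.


Try a=-5, b=0.
original: aux=-16, then ((-(aux + b)) == (b - aux)) is true, then aux=4, then aux=-3, then returns 9
revised: aux=-16, then tmp=-5, then ((b - aux) == (-(aux + b))) is true, then aux=4, then aux=-3, then returns 15
9 != 15, so the rewrite changes behavior.
verdict: not equivalent; witness: a=-5, b=0


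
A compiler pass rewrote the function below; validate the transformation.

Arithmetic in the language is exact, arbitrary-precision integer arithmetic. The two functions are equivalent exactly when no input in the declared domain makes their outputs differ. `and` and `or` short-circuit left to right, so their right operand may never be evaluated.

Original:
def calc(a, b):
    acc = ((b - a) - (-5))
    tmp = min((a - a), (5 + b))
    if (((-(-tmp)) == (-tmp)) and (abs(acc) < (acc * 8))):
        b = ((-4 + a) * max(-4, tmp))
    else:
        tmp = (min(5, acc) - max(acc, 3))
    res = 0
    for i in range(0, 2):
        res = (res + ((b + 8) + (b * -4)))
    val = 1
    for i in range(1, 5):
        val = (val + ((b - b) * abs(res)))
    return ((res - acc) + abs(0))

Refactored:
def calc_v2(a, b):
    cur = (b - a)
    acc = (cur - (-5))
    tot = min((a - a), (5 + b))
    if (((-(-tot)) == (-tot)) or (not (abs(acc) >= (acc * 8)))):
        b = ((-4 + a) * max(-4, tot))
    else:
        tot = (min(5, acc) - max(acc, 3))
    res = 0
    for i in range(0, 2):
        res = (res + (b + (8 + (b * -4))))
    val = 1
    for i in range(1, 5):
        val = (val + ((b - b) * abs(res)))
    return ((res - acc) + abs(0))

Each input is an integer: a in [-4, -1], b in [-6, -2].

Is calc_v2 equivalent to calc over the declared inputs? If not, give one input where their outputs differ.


Consider the input a=-4, b=-6.
calc: acc := 3 | tmp := -1 | (((-(-tmp)) == (-tmp)) and (abs(acc) < (acc * 8))): false | tmp := 0 | res := 0 | iter i=0: | res := 26 | iter i=1: | res := 52 | val := 1 | iter i=1: | val := 1 | iter i=2: | val := 1 | iter i=3: | val := 1 | iter i=4: | val := 1 | result 49
calc_v2: cur := -2 | acc := 3 | tot := -1 | (((-(-tot)) == (-tot)) or (not (abs(acc) >= (acc * 8)))): true | b := 8 | res := 0 | iter i=0: | res := -16 | iter i=1: | res := -32 | val := 1 | iter i=1: | val := 1 | iter i=2: | val := 1 | iter i=3: | val := 1 | iter i=4: | val := 1 | result -35
49 vs -35 — the two versions disagree here.
verdict: not equivalent; witness: a=-4, b=-6


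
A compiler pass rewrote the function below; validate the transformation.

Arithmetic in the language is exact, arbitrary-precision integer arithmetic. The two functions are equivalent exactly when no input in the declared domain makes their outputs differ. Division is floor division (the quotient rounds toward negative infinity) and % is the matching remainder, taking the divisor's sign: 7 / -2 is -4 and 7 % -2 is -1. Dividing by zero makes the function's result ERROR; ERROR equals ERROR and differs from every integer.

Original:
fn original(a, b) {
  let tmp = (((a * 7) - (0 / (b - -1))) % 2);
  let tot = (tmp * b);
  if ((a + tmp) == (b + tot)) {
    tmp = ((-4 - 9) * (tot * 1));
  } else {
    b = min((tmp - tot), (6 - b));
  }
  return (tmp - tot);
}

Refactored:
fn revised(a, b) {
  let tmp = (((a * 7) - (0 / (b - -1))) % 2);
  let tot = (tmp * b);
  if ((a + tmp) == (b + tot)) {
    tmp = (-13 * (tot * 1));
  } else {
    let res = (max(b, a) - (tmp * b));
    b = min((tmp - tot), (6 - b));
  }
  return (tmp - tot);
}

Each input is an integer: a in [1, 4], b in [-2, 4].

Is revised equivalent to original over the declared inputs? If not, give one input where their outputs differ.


Although min/max/abs usage differs, local variable names differ, statement counts differ, arithmetic usage differs, constant usage differs, 28/28 inputs agree.
verdict: equivalent


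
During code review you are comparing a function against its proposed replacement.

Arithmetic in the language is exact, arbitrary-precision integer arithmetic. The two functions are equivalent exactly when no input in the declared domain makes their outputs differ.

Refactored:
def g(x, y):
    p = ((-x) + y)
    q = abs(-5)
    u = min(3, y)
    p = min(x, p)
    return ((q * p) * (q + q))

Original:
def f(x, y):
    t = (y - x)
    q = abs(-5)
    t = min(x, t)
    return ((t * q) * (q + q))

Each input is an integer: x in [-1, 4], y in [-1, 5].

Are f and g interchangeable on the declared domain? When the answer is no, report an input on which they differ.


Although local variable names differ; also constant usage differs; also min/max/abs usage differs; also arithmetic usage differs; also statement counts differ, 42/42 inputs agree.
verdict: equivalent


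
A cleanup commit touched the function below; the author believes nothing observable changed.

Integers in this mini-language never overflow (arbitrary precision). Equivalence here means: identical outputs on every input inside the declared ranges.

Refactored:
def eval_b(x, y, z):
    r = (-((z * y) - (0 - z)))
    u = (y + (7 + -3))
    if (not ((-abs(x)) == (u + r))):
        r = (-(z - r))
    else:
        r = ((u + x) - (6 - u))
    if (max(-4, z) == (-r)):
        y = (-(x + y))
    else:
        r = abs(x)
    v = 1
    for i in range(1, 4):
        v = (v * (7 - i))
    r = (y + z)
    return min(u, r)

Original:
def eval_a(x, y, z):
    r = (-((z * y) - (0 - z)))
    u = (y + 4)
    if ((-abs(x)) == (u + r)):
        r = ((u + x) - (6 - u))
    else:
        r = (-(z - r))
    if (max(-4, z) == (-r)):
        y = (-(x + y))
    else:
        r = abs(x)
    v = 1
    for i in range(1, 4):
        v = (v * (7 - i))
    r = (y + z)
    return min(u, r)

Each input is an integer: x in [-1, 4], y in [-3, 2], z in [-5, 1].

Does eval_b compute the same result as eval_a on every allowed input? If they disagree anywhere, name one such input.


Changes here: arithmetic usage differs, and constant usage differs, and boolean connective usage differs; the full 252-point sweep finds no disagreement.
verdict: equivalent


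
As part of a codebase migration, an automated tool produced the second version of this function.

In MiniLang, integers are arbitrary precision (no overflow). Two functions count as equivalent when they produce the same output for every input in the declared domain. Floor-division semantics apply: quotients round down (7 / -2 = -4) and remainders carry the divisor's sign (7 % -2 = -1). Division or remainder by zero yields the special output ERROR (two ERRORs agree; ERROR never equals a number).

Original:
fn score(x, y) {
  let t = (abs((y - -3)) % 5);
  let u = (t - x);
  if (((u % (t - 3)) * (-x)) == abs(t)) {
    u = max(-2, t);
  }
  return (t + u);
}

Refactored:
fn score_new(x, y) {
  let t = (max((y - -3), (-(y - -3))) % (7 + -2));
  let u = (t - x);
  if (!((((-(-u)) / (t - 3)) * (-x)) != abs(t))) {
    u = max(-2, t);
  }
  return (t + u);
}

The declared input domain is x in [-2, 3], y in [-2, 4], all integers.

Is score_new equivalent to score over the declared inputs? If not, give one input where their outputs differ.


Run the pair on x=1, y=2.
score: t = 0; u = -1; (((u % (t - 3)) * (-x)) == abs(t)) -> false; return -1
score_new: t = 0; u = -1; (!((((-(-u)) / (t - 3)) * (-x)) != abs(t))) -> true; u = 0; return 0
-1 and 0 differ, so these are not the same function on this domain.
verdict: not equivalent; witness: x=1, y=2


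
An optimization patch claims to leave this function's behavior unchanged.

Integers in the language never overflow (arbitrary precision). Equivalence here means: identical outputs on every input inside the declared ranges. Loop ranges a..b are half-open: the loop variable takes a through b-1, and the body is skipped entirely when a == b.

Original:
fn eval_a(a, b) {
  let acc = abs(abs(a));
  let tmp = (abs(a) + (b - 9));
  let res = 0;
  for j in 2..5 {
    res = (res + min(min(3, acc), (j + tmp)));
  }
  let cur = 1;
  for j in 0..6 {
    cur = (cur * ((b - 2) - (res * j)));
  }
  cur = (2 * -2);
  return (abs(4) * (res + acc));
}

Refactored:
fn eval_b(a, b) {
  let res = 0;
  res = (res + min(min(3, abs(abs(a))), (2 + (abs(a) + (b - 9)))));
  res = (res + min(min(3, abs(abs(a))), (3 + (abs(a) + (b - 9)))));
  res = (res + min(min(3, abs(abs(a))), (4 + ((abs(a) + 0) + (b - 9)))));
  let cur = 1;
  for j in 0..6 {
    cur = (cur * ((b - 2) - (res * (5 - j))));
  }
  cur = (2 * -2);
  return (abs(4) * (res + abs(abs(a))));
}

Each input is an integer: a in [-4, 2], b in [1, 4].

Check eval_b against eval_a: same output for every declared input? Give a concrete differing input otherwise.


Reading the diff, among the changes: statement counts differ, plus min/max/abs usage differs, plus local variable names differ, plus loop structure differs, plus arithmetic usage differs, plus constant usage differs.
Spot check at a=-3, b=1 — eval_a: acc := 3 | tmp := -5 | res := 0 | iter j=2: | res := -3 | iter j=3: | res := -5 | iter j=4: | res := -6 | cur := 1 | iter j=0: | cur := -1 | iter j=1: | cur := -5 | iter j=2: | cur := -55 | iter j=3: | cur := -935 | iter j=4: | cur := -21505 | iter j=5: | cur := -623645 | cur := -4 | result -12. eval_b: res := 0 | res := -3 | res := -5 | res := -6 | cur := 1 | iter j=0: | cur := 29 | iter j=1: | cur := 667 | iter j=2: | cur := 11339 | iter j=3: | cur := 124729 | iter j=4: | cur := 623645 | iter j=5: | cur := -623645 | cur := -4 | result -12. Both give -12.
Checked all 28 inputs in the declared domain: the outputs agree on every one.
verdict: equivalent
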